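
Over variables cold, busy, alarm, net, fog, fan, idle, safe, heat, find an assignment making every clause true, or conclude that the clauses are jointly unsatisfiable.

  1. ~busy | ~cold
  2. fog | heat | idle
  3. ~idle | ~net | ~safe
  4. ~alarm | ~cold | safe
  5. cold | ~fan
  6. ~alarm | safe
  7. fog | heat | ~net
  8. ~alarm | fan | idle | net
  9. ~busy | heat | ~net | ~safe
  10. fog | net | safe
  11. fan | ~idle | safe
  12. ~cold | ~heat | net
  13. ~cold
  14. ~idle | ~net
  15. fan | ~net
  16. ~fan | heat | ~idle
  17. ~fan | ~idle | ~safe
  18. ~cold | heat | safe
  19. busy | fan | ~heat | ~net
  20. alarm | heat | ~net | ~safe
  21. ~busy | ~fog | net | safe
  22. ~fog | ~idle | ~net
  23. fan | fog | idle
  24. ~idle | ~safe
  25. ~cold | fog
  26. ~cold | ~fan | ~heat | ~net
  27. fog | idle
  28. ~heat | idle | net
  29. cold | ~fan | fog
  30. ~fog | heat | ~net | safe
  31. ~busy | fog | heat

Unit clause (~cold) forces cold = False.
In (cold | ~fan) only ~fan is left, so fan = False.
In (fan | ~net) only ~net is left, so net = False.
Set busy = False.
Try alarm = True:
  (~alarm | safe) forces safe = True.
  (~alarm | fan | idle | net) forces idle = True.
  clause (~idle | ~safe) is falsified — backtrack.
So alarm = False.
Set fog = True.
Try idle = True:
  (fan | ~idle | safe) forces safe = True.
  clause (~idle | ~safe) is falsified — backtrack.
So idle = False.
  then (~heat | idle | net) forces heat = False.
Set safe = True.
All clauses satisfied.

cold = False, busy = False, alarm = False, net = False, fog = True, fan = False, idle = False, safe = True, heat = False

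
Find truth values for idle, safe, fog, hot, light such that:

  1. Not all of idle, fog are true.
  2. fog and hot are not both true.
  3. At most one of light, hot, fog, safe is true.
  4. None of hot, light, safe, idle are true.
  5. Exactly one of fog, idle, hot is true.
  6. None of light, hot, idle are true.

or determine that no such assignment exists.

idle=F, safe=F, fog=T, hot=F, light=F

  (1) {idle, fog}: 1/2 true — not all ✓
  (2) fog=T, hot=F — not both ✓
  (3) {light, hot, fog, safe}: 1 true — at most one ✓
  (4) {hot, light, safe, idle}: 0 true — none ✓
  (5) {fog, idle, hot}: 1 true — exactly one ✓
  (6) {light, hot, idle}: 0 true — none ✓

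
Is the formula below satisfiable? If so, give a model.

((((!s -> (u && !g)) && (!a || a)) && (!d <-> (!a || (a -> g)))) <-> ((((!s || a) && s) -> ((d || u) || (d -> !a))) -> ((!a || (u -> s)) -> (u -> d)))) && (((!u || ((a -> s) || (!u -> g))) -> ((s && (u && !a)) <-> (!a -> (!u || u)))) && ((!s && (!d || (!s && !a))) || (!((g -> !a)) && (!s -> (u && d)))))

Unsatisfiable

Case u = True: the formula simplifies to ((((!s -> !g) && (!a || a)) && (!d <-> (!a || (a -> g)))) <-> ((!a || s) -> d)) && ((s && !a) && ((!s && (!d || (!s && !a))) || (!((g -> !a)) && (!s -> d)))).
  a = True: the conjunct !a is False.
  a = False: simplifies to (((!s -> !g) && !d) <-> d) && (s && (!s && (!d || !s))).
    s = True: the conjunct !s is False.
    s = False: the conjunct s is False.
Case u = False: the conjunct (!u || ((a -> s) || (!u -> g))) -> ((s && (u && !a)) <-> (!a -> (!u || u))) becomes (True || ((a -> s) || g)) -> (False <-> True) = False.
Both cases fail — unsatisfiable.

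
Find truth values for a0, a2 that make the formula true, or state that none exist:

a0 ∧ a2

a0 = True; a2 = True

Both conjuncts True, so the formula holds.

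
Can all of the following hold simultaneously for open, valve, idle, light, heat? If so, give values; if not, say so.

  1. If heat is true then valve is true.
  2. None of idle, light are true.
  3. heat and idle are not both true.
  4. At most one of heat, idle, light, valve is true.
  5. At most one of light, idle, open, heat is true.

open = False, valve = False, idle = False, light = False, heat = False

  (1) heat=F ⇒ valve: vacuous ✓
  (2) {idle, light}: 0 true — none ✓
  (3) heat=F, idle=F — not both ✓
  (4) {heat, idle, light, valve}: 0 true — at most one ✓
  (5) {light, idle, open, heat}: 0 true — at most one ✓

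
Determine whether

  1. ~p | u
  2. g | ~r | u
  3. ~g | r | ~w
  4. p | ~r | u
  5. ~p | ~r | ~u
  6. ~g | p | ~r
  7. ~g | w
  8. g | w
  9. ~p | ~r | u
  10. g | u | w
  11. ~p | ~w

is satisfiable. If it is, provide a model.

Set g = False.
  then (g | w) forces w = True.
  then (~p | ~w) forces p = False.
Set r = False.
Set u = False.
All clauses satisfied.

g = False; p = False; r = False; u = False; w = True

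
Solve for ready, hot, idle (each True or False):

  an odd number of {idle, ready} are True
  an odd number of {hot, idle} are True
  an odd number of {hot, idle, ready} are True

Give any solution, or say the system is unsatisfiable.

ready = False, hot = False, idle = True

{idle, ready}: 1 true → odd ✓
{hot, idle}: 1 true → odd ✓
{hot, idle, ready}: 1 true → odd ✓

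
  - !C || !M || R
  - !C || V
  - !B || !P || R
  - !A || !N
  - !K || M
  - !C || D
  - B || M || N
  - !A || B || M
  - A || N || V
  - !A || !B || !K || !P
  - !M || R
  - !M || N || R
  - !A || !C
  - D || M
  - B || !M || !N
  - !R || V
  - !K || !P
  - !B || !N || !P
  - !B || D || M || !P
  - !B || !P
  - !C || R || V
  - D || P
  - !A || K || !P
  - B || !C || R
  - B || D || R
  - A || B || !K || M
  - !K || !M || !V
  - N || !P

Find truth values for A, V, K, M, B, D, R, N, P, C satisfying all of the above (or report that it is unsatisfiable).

Set A = False.
Set V = True.
Set K = False.
Set M = True.
  then (!M || R) forces R = True.
Set B = True.
  then (!B || !P) forces P = False.
  then (D || P) forces D = True.
Set N = False.
Set C = False.
All clauses satisfied.

A = False; V = True; K = False; M = True; B = True; D = True; R = True; N = False; P = False; C = False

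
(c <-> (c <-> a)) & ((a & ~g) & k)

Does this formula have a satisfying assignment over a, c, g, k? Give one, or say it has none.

a = True; c = True; g = False; k = True

  c <-> (c <-> a) = True
    c <-> a = True
  (a & ~g) & k = True
    a & ~g = True
      ~g = True
Both conjuncts True, so the formula holds.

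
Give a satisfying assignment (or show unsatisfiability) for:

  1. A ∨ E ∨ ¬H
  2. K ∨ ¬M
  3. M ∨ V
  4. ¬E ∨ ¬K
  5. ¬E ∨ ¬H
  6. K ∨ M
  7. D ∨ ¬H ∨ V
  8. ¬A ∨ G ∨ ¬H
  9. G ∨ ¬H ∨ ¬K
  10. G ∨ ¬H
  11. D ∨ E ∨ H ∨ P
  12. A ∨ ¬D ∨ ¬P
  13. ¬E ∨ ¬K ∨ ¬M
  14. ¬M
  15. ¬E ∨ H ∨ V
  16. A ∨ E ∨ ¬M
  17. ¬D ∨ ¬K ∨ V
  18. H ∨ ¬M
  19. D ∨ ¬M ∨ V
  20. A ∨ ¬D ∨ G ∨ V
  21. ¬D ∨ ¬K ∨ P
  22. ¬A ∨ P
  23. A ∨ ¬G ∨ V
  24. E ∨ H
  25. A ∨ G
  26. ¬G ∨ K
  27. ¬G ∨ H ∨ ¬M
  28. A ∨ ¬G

D = True; H = True; V = True; E = False; G = True; K = True; M = False; A = True; P = True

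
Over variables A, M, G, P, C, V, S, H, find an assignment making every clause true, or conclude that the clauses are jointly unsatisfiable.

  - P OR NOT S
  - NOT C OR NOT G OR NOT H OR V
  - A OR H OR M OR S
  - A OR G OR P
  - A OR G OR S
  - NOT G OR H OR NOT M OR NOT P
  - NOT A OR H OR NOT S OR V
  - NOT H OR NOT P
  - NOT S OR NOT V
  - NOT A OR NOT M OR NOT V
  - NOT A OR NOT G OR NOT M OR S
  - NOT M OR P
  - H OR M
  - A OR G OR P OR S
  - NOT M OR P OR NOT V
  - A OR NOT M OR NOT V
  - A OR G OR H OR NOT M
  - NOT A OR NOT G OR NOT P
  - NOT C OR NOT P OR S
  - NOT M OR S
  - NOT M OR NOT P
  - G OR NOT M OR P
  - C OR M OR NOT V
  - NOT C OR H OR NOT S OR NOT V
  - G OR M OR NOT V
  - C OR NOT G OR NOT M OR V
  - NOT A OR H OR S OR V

Set A = True.
Try M = True:
  (NOT A OR NOT M OR NOT V) forces V = False.
  (NOT M OR P) forces P = True.
  clause (NOT M OR NOT P) is falsified — backtrack.
So M = False.
  then (H OR M) forces H = True.
  then (NOT H OR NOT P) forces P = False.
  then (P OR NOT S) forces S = False.
Set G = False.
  then (G OR M OR NOT V) forces V = False.
Set C = False.
All clauses satisfied.

A = True; M = False; G = False; P = False; C = False; V = False; S = False; H = True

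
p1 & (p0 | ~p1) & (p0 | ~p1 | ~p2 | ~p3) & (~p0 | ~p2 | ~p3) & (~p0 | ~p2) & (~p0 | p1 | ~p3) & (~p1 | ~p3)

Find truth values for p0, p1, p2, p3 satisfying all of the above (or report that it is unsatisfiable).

p0 = True, p1 = True, p2 = False, p3 = False

Unit clause (p1) forces p1 = True.
In (p0 | ~p1) only p0 is left, so p0 = True.
In (~p0 | ~p2) only ~p2 is left, so p2 = False.
In (~p1 | ~p3) only ~p3 is left, so p3 = False.
Check each clause:
  (p1): p1 holds.
  (p0 | ~p1): p0 holds.
  (p0 | ~p1 | ~p2 | ~p3): p0 holds.
  (~p0 | ~p2 | ~p3): ~p2 holds.
  (~p0 | ~p2): ~p2 holds.
  (~p0 | p1 | ~p3): p1 holds.
  (~p1 | ~p3): ~p3 holds.
All clauses satisfied.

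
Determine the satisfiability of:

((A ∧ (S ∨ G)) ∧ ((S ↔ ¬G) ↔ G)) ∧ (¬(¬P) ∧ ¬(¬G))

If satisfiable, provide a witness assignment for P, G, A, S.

P = True, G = True, A = True, S = False

  (A ∧ (S ∨ G)) ∧ ((S ↔ ¬G) ↔ G) = True
    A ∧ (S ∨ G) = True
      S ∨ G = True
    (S ↔ ¬G) ↔ G = True
      S ↔ ¬G = True
        ¬G = False
  ¬(¬P) ∧ ¬(¬G) = True
    ¬(¬P) = True
      ¬P = False
    ¬(¬G) = True
      ¬G = False
Both conjuncts True, so the formula holds.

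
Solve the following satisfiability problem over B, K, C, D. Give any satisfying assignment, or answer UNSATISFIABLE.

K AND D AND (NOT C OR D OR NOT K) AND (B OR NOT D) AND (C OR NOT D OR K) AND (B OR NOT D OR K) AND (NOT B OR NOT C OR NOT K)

Unit clause (K) forces K = True.
Unit clause (D) forces D = True.
In (B OR NOT D) only B is left, so B = True.
In (NOT B OR NOT C OR NOT K) only NOT C is left, so C = False.
Check each clause:
  (K): K holds.
  (D): D holds.
  (NOT C OR D OR NOT K): NOT C holds.
  (B OR NOT D): B holds.
  (C OR NOT D OR K): K holds.
  (B OR NOT D OR K): B holds.
  (NOT B OR NOT C OR NOT K): NOT C holds.
All clauses satisfied.

B = True, K = True, C = False, D = True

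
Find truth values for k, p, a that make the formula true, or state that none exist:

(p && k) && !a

k = True, p = True, a = False

  p && k = True
  !a = True
Both conjuncts True, so the formula holds.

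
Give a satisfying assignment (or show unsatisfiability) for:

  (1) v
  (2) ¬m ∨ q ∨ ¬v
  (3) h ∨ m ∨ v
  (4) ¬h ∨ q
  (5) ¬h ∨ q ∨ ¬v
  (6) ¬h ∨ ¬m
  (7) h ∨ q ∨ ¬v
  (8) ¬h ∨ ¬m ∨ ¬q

q: True, m: False, h: True, v: True

Unit clause (v) forces v = True.
Try q = False:
  (¬m ∨ q ∨ ¬v) forces m = False.
  (¬h ∨ q) forces h = False.
  clause (h ∨ q ∨ ¬v) is falsified — backtrack.
So q = True.
Set m = False.
Set h = True.
All clauses satisfied.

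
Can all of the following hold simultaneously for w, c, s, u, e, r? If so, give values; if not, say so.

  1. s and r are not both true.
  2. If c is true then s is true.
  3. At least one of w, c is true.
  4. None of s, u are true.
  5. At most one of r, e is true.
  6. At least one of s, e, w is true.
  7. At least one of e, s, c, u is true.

w: True; c: False; s: False; u: False; e: True; r: False

  (1) s=F, r=F — not both ✓
  (2) c=F ⇒ s: vacuous ✓
  (3) {w, c}: 1 true — at least one ✓
  (4) {s, u}: 0 true — none ✓
  (5) {r, e}: 1 true — at most one ✓
  (6) {s, e, w}: 2 true — at least one ✓
  (7) {e, s, c, u}: 1 true — at least one ✓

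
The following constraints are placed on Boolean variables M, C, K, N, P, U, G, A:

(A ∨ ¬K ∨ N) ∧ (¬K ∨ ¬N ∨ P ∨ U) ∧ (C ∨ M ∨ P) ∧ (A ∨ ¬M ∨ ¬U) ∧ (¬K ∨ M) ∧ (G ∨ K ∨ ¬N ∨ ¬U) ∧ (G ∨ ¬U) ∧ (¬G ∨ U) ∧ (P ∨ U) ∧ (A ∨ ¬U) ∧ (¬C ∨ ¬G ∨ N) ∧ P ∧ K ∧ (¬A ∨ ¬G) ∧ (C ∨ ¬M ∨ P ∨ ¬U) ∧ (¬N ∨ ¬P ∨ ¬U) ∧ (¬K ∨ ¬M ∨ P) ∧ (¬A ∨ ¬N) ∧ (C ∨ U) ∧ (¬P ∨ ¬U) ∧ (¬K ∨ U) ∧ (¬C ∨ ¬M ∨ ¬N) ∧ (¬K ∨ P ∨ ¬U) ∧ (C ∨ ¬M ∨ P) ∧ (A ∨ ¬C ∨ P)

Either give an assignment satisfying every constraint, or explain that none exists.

Case K = True:
  (¬K ∨ M) forces M = True.
  (P) forces P = True.
  (¬P ∨ ¬U) forces U = False.
  Clause (¬K ∨ U) is falsified — contradiction.
Case K = False:
  Clause (K) is falsified — contradiction.
Both cases fail, so the formula is unsatisfiable.

Unsatisfiable — no assignment works.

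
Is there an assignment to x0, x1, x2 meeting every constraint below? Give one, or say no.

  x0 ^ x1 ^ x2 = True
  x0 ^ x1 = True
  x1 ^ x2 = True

x0 = False, x1 = True, x2 = False

x0 ^ x1 ^ x2 = F ^ T ^ F = True ✓
x0 ^ x1 = F ^ T = True ✓
x1 ^ x2 = T ^ F = True ✓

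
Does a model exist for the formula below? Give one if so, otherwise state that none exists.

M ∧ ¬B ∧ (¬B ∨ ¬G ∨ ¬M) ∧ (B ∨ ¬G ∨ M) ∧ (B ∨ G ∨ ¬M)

Unit clause (M) forces M = True.
Unit clause (¬B) forces B = False.
In (B ∨ G ∨ ¬M) only G is left, so G = True.
Check each clause:
  (M): M holds.
  (¬B): ¬B holds.
  (¬B ∨ ¬G ∨ ¬M): ¬B holds.
  (B ∨ ¬G ∨ M): M holds.
  (B ∨ G ∨ ¬M): G holds.
All clauses satisfied.

M = True, B = False, G = True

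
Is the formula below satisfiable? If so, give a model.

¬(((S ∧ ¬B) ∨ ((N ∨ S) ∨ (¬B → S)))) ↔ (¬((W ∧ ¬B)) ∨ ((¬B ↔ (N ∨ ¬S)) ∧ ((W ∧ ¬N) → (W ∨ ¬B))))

W = True, N = False, S = False, B = False

  ¬(((S ∧ ¬B) ∨ ((N ∨ S) ∨ (¬B → S)))) ↔ (¬((W ∧ ¬B)) ∨ ((¬B ↔ (N ∨ ¬S)) ∧ ((W ∧ ¬N) → (W ∨ ¬B)))) = True
    ¬(((S ∧ ¬B) ∨ ((N ∨ S) ∨ (¬B → S)))) = True
      (S ∧ ¬B) ∨ ((N ∨ S) ∨ (¬B → S)) = False
        S ∧ ¬B = False
          ¬B = True
        (N ∨ S) ∨ (¬B → S) = False
          N ∨ S = False
          ¬B → S = False
            ¬B = True
    ¬((W ∧ ¬B)) ∨ ((¬B ↔ (N ∨ ¬S)) ∧ ((W ∧ ¬N) → (W ∨ ¬B))) = True
      ¬((W ∧ ¬B)) = False
        W ∧ ¬B = True
          ¬B = True
      (¬B ↔ (N ∨ ¬S)) ∧ ((W ∧ ¬N) → (W ∨ ¬B)) = True
        ¬B ↔ (N ∨ ¬S) = True
          ¬B = True
          N ∨ ¬S = True
            ¬S = True
        (W ∧ ¬N) → (W ∨ ¬B) = True
          W ∧ ¬N = True
            ¬N = True
          W ∨ ¬B = True
            ¬B = True
The formula evaluates to True.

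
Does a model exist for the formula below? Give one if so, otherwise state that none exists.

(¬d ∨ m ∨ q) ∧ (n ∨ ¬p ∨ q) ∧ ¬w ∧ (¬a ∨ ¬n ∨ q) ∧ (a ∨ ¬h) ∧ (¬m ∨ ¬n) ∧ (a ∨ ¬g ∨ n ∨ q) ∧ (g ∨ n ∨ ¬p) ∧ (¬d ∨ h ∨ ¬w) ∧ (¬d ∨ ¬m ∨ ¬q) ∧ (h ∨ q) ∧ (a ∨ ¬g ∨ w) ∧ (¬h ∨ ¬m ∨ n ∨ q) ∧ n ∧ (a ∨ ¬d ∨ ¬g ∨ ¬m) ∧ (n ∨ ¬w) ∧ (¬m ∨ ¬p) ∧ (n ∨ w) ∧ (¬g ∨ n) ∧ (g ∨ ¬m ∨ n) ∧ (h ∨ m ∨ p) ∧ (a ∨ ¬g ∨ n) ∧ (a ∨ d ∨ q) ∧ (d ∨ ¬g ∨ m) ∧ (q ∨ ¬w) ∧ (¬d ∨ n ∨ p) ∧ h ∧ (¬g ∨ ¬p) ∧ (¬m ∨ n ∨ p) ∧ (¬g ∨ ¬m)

w = False; a = True; m = False; q = True; d = False; p = True; g = False; h = True; n = True

Unit clause (¬w) forces w = False.
Unit clause (n) forces n = True.
Unit clause (h) forces h = True.
In (a ∨ ¬h) only a is left, so a = True.
In (¬m ∨ ¬n) only ¬m is left, so m = False.
In (¬a ∨ ¬n ∨ q) only q is left, so q = True.
Set d = False.
  then (d ∨ ¬g ∨ m) forces g = False.
Set p = True.
All clauses satisfied.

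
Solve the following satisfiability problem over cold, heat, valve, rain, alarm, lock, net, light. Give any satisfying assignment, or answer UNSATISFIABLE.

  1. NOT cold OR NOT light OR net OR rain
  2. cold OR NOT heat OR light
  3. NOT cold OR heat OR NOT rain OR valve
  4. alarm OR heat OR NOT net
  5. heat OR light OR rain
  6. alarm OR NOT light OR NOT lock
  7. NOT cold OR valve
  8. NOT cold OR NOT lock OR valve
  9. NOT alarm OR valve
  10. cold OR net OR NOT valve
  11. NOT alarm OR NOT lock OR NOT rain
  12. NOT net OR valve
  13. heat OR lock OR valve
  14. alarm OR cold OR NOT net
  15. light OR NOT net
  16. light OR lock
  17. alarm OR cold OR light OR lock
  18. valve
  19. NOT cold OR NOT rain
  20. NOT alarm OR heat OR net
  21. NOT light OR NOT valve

Unit clause (valve) forces valve = True.
In (NOT light OR NOT valve) only NOT light is left, so light = False.
In (light OR NOT net) only NOT net is left, so net = False.
In (light OR lock) only lock is left, so lock = True.
In (cold OR net OR NOT valve) only cold is left, so cold = True.
In (NOT cold OR NOT rain) only NOT rain is left, so rain = False.
In (heat OR light OR rain) only heat is left, so heat = True.
Set alarm = False.
All clauses satisfied.

cold: True, heat: True, valve: True, rain: False, alarm: False, lock: True, net: False, light: False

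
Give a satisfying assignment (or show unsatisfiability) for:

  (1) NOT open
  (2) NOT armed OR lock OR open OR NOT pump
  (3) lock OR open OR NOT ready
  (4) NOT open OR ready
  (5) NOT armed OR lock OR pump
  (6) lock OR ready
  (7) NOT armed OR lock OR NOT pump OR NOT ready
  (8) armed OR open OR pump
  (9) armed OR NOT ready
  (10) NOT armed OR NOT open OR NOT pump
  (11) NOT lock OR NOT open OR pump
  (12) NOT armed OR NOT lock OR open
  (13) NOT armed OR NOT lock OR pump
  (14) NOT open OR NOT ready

Unit clause (NOT open) forces open = False.
Try pump = False:
  (armed OR open OR pump) forces armed = True.
  (NOT armed OR lock OR pump) forces lock = True.
  clause (NOT armed OR NOT lock OR open) is falsified — backtrack.
So pump = True.
Try lock = False:
  (NOT armed OR lock OR open OR NOT pump) forces armed = False.
  (lock OR open OR NOT ready) forces ready = False.
  clause (lock OR ready) is falsified — backtrack.
So lock = True.
  then (NOT armed OR NOT lock OR open) forces armed = False.
  then (armed OR NOT ready) forces ready = False.
All clauses satisfied.

open = False; pump = True; lock = True; ready = False; armed = False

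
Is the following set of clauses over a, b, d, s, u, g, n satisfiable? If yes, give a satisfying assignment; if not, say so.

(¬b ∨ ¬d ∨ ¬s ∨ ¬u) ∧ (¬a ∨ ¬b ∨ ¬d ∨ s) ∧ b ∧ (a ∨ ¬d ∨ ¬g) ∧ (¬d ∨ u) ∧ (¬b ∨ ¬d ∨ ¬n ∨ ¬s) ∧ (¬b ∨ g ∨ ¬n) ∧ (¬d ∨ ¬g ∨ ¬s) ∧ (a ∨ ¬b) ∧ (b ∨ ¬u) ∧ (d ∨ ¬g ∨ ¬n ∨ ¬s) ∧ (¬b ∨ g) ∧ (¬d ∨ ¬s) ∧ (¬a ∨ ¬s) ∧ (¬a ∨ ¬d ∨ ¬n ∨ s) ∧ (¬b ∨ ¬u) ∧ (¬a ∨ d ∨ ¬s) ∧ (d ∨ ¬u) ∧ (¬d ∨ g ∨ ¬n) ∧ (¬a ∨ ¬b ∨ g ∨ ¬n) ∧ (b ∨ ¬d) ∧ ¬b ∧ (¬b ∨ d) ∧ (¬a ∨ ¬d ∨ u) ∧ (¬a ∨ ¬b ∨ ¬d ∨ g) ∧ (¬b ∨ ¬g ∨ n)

UNSATISFIABLE

Case b = True:
  Clause (¬b) is falsified — contradiction.
Case b = False:
  Clause (b) is falsified — contradiction.
Both cases fail, so the formula is unsatisfiable.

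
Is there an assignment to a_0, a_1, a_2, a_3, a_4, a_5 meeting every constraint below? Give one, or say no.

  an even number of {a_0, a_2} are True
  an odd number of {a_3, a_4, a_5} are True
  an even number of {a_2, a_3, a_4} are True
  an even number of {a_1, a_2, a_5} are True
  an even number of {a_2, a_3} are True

a_0 = False, a_1 = True, a_2 = False, a_3 = False, a_4 = False, a_5 = True

{a_0, a_2}: 0 true → even ✓
{a_3, a_4, a_5}: 1 true → odd ✓
{a_2, a_3, a_4}: 0 true → even ✓
{a_1, a_2, a_5}: 2 true → even ✓
{a_2, a_3}: 0 true → even ✓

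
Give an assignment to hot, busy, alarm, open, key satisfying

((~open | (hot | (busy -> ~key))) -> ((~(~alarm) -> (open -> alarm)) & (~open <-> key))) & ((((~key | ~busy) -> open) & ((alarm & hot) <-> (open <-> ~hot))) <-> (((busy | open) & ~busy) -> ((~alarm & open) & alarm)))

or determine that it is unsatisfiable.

hot: False, busy: False, alarm: False, open: True, key: False

  (~open | (hot | (busy -> ~key))) -> ((~(~alarm) -> (open -> alarm)) & (~open <-> key)) = True
    ~open | (hot | (busy -> ~key)) = True
      ~open = False
      hot | (busy -> ~key) = True
        busy -> ~key = True
          ~key = True
    (~(~alarm) -> (open -> alarm)) & (~open <-> key) = True
      ~(~alarm) -> (open -> alarm) = True
        ~(~alarm) = False
          ~alarm = True
        open -> alarm = False
      ~open <-> key = True
        ~open = False
  (((~key | ~busy) -> open) & ((alarm & hot) <-> (open <-> ~hot))) <-> (((busy | open) & ~busy) -> ((~alarm & open) & alarm)) = True
    ((~key | ~busy) -> open) & ((alarm & hot) <-> (open <-> ~hot)) = False
      (~key | ~busy) -> open = True
        ~key | ~busy = True
          ~key = True
          ~busy = True
      (alarm & hot) <-> (open <-> ~hot) = False
        alarm & hot = False
        open <-> ~hot = True
          ~hot = True
    ((busy | open) & ~busy) -> ((~alarm & open) & alarm) = False
      (busy | open) & ~busy = True
        busy | open = True
        ~busy = True
      (~alarm & open) & alarm = False
        ~alarm & open = True
          ~alarm = True
Both conjuncts True, so the formula holds.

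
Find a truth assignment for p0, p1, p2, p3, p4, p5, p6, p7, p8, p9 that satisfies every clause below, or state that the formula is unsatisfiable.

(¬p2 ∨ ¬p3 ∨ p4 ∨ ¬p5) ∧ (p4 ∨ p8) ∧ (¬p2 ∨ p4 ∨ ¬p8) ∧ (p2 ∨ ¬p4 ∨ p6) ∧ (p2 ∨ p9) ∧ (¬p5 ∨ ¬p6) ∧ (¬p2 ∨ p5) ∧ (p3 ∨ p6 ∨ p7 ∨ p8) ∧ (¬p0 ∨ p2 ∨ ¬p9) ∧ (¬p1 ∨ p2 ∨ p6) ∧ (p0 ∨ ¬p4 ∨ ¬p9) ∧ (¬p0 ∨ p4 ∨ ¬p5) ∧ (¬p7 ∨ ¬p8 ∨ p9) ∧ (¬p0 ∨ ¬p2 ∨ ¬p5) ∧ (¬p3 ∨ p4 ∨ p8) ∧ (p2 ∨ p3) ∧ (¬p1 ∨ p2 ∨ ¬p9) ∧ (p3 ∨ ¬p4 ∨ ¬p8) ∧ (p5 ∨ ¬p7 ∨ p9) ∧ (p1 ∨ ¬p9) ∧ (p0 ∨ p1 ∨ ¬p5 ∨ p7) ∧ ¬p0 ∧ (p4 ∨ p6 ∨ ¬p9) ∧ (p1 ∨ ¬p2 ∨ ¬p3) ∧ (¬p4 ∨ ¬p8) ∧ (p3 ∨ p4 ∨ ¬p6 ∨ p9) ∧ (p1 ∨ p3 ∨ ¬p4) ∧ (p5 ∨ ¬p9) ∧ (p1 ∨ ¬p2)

p0 = False; p1 = True; p2 = True; p3 = True; p4 = True; p5 = True; p6 = False; p7 = False; p8 = False; p9 = False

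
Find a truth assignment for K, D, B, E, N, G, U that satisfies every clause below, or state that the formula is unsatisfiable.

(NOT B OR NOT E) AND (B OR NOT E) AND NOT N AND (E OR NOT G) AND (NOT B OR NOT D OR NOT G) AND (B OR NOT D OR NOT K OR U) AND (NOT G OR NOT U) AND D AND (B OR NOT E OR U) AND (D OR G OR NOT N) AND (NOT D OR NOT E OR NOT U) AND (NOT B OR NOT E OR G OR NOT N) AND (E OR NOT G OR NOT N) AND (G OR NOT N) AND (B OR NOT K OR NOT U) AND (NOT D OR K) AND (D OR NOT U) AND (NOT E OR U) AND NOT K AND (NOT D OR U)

Case K = True:
  Clause (NOT K) is falsified — contradiction.
Case K = False:
  (NOT N) forces N = False.
  (D) forces D = True.
  Clause (NOT D OR K) is falsified — contradiction.
Both cases fail, so the formula is unsatisfiable.

No satisfying assignment exists.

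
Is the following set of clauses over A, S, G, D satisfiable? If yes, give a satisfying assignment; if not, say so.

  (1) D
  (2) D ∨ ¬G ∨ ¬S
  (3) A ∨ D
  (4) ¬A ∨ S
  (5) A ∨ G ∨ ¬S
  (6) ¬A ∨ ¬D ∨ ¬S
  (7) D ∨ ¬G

A = False; S = True; G = True; D = True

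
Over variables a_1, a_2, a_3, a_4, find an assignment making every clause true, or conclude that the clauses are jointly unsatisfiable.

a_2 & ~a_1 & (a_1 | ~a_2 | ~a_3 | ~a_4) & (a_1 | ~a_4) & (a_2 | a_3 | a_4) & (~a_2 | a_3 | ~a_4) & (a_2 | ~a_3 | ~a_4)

a_1=F, a_2=T, a_3=F, a_4=F

Unit clause (a_2) forces a_2 = True.
Unit clause (~a_1) forces a_1 = False.
In (a_1 | ~a_4) only ~a_4 is left, so a_4 = False.
Set a_3 = False.
Check each clause:
  (a_2): a_2 holds.
  (~a_1): ~a_1 holds.
  (a_1 | ~a_2 | ~a_3 | ~a_4): ~a_3 holds.
  (a_1 | ~a_4): ~a_4 holds.
  (a_2 | a_3 | a_4): a_2 holds.
  (~a_2 | a_3 | ~a_4): ~a_4 holds.
  (a_2 | ~a_3 | ~a_4): a_2 holds.
All clauses satisfied.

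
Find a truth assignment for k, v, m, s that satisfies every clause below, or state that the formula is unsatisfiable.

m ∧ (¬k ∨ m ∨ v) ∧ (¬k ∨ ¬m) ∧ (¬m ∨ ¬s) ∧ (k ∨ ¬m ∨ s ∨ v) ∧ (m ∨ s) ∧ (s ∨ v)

Unit clause (m) forces m = True.
In (¬k ∨ ¬m) only ¬k is left, so k = False.
In (¬m ∨ ¬s) only ¬s is left, so s = False.
In (k ∨ ¬m ∨ s ∨ v) only v is left, so v = True.
Check each clause:
  (m): m holds.
  (¬k ∨ m ∨ v): ¬k holds.
  (¬k ∨ ¬m): ¬k holds.
  (¬m ∨ ¬s): ¬s holds.
  (k ∨ ¬m ∨ s ∨ v): v holds.
  (m ∨ s): m holds.
  (s ∨ v): v holds.
All clauses satisfied.

k: False, v: True, m: True, s: False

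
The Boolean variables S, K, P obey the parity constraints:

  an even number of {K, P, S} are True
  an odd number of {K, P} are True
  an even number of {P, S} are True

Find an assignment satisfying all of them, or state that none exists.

S=T, K=F, P=T

{K, P, S}: 2 true → even ✓
{K, P}: 1 true → odd ✓
{P, S}: 2 true → even ✓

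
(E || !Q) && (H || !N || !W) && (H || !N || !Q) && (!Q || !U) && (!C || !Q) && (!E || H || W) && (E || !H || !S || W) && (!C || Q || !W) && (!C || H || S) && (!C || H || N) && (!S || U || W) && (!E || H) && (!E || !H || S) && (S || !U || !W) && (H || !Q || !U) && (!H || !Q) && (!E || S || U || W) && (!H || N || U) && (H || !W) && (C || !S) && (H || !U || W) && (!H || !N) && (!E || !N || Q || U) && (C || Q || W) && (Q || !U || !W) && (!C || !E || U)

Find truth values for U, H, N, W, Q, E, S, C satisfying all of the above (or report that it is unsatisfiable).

U = True, H = True, N = False, W = False, Q = False, E = True, S = True, C = True

Set U = True.
  then (!Q || !U) forces Q = False.
  then (Q || !U || !W) forces W = False.
  then (H || !U || W) forces H = True.
  then (!H || !N) forces N = False.
  then (C || Q || W) forces C = True.
Set E = True.
  then (!E || !H || S) forces S = True.
All clauses satisfied.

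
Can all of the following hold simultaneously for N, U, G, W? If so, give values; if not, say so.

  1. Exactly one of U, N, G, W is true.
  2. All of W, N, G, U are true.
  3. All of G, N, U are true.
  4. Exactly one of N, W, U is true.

No satisfying assignment exists.

Case N = True:
  (1) with N=T forces U = False.
  Constraint (2) is violated (U=F) — contradiction.
Case N = False:
  Constraint (2) is violated (N=F) — contradiction.
Both cases fail — unsatisfiable.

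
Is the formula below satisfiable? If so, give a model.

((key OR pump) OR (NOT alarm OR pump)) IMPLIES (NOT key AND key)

pump = False; alarm = True; key = False

  ((key OR pump) OR (NOT alarm OR pump)) IMPLIES (NOT key AND key) = True
    (key OR pump) OR (NOT alarm OR pump) = False
      key OR pump = False
      NOT alarm OR pump = False
        NOT alarm = False
    NOT key AND key = False
      NOT key = True
The formula evaluates to True.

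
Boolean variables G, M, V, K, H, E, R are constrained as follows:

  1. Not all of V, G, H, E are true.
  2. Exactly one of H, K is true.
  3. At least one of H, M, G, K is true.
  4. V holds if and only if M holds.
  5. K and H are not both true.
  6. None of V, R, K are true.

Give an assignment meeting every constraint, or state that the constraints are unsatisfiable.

G=F, M=F, V=F, K=F, H=T, E=T, R=F

  (1) {V, G, H, E}: 2/4 true — not all ✓
  (2) {H, K}: 1 true — exactly one ✓
  (3) {H, M, G, K}: 1 true — at least one ✓
  (4) V=F, M=F — same ✓
  (5) K=F, H=T — not both ✓
  (6) {V, R, K}: 0 true — none ✓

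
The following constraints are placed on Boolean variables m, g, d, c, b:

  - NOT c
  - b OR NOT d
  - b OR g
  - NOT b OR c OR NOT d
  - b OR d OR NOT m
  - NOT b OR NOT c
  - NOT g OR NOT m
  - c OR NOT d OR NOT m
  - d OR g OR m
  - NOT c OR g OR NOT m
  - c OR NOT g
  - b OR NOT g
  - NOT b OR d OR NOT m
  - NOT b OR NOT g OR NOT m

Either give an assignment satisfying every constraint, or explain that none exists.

Unsatisfiable

Case c = True:
  Clause (NOT c) is falsified — contradiction.
Case c = False:
  (c OR NOT g) forces g = False.
  (b OR g) forces b = True.
  (NOT b OR c OR NOT d) forces d = False.
  (d OR g OR m) forces m = True.
  Clause (NOT b OR d OR NOT m) is falsified — contradiction.
Both cases fail, so the formula is unsatisfiable.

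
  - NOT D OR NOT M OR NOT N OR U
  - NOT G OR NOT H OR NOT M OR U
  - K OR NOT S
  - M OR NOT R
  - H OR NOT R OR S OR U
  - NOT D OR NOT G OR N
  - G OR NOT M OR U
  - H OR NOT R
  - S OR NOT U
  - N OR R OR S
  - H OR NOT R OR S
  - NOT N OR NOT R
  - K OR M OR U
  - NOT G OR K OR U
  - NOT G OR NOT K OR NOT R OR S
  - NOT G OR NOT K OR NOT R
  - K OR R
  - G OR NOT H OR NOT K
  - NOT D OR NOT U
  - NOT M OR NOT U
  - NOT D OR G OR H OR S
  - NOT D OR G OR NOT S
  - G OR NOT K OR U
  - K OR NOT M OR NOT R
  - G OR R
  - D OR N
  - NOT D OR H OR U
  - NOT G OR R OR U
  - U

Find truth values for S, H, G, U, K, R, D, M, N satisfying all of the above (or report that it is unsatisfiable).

Unit clause (U) forces U = True.
In (S OR NOT U) only S is left, so S = True.
In (NOT D OR NOT U) only NOT D is left, so D = False.
In (NOT M OR NOT U) only NOT M is left, so M = False.
In (D OR N) only N is left, so N = True.
In (K OR NOT S) only K is left, so K = True.
In (M OR NOT R) only NOT R is left, so R = False.
In (G OR R) only G is left, so G = True.
Set H = False.
All clauses satisfied.

S: True, H: False, G: True, U: True, K: True, R: False, D: False, M: False, N: True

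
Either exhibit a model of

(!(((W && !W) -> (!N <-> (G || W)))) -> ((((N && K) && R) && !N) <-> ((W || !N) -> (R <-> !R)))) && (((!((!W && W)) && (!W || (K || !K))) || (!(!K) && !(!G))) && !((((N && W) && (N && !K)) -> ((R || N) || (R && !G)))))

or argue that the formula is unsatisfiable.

The conjunct !((((N && W) && (N && !K)) -> ((R || N) || (R && !G)))) is unsatisfiable on its own:
  N = True: this becomes !(((W && !K) -> True)) = False.
  N = False: this becomes !((False -> (R || (R && !G)))) = False.
So the whole conjunction is unsatisfiable.

Unsatisfiable — no assignment works.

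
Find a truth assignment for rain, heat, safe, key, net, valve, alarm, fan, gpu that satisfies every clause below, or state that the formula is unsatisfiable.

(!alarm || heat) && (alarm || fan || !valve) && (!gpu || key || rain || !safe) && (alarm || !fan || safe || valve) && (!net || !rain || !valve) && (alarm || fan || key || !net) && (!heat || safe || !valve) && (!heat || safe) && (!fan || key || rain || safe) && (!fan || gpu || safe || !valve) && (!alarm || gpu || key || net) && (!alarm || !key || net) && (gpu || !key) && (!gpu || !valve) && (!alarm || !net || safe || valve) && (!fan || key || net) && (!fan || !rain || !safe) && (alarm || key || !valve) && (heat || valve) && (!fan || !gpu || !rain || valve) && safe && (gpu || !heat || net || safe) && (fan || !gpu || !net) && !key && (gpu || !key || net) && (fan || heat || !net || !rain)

Unit clause (safe) forces safe = True.
Unit clause (!key) forces key = False.
Set rain = True.
  then (!fan || !rain || !safe) forces fan = False.
Try heat = False:
  (!alarm || heat) forces alarm = False.
  (alarm || fan || !valve) forces valve = False.
  clause (heat || valve) is falsified — backtrack.
So heat = True.
Set net = True.
  then (!net || !rain || !valve) forces valve = False.
  then (alarm || fan || key || !net) forces alarm = True.
  then (fan || !gpu || !net) forces gpu = False.
All clauses satisfied.

rain: True, heat: True, safe: True, key: False, net: True, valve: False, alarm: True, fan: False, gpu: False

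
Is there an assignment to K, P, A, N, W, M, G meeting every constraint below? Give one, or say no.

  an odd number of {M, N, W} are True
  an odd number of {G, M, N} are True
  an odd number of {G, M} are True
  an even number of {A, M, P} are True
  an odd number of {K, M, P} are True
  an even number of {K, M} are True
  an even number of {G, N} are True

K=T; P=T; A=F; N=F; W=F; M=T; G=F

{M, N, W}: 1 true → odd ✓
{G, M, N}: 1 true → odd ✓
{G, M}: 1 true → odd ✓
{A, M, P}: 2 true → even ✓
{K, M, P}: 3 true → odd ✓
{K, M}: 2 true → even ✓
{G, N}: 0 true → even ✓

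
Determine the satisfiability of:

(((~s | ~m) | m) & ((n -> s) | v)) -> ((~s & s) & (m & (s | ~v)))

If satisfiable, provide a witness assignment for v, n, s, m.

v = False, n = True, s = False, m = False

  (((~s | ~m) | m) & ((n -> s) | v)) -> ((~s & s) & (m & (s | ~v))) = True
    ((~s | ~m) | m) & ((n -> s) | v) = False
      (~s | ~m) | m = True
        ~s | ~m = True
          ~s = True
          ~m = True
      (n -> s) | v = False
        n -> s = False
    (~s & s) & (m & (s | ~v)) = False
      ~s & s = False
        ~s = True
      m & (s | ~v) = False
        s | ~v = True
          ~v = True
The formula evaluates to True.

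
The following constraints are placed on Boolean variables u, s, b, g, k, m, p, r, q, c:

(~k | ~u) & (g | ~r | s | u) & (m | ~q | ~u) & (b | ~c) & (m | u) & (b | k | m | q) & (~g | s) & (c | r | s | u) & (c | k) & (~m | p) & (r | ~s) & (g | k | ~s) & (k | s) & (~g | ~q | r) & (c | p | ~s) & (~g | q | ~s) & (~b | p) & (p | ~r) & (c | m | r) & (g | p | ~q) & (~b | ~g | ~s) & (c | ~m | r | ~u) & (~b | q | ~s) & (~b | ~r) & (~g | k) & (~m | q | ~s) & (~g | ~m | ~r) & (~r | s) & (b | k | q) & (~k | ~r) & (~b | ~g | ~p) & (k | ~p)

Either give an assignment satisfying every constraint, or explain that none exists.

Set u = False.
  then (m | u) forces m = True.
  then (~m | p) forces p = True.
  then (k | ~p) forces k = True.
  then (~k | ~r) forces r = False.
  then (r | ~s) forces s = False.
  then (~g | s) forces g = False.
  then (c | r | s | u) forces c = True.
  then (b | ~c) forces b = True.
Set q = False.
All clauses satisfied.

u: False; s: False; b: True; g: False; k: True; m: True; p: True; r: False; q: False; c: True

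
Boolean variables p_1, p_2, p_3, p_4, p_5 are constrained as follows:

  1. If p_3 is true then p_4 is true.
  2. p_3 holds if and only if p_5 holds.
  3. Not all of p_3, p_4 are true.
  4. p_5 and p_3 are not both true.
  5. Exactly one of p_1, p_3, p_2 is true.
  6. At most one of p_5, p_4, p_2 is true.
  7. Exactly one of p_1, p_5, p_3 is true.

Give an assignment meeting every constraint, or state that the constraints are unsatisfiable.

p_1 = True, p_2 = False, p_3 = False, p_4 = False, p_5 = False

  (1) p_3=F ⇒ p_4: vacuous ✓
  (2) p_3=F, p_5=F — same ✓
  (3) {p_3, p_4}: 0/2 true — not all ✓
  (4) p_5=F, p_3=F — not both ✓
  (5) {p_1, p_3, p_2}: 1 true — exactly one ✓
  (6) {p_5, p_4, p_2}: 0 true — at most one ✓
  (7) {p_1, p_5, p_3}: 1 true — exactly one ✓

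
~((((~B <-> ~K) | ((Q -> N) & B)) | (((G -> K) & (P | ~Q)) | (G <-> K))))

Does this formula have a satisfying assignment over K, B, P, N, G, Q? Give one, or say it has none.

K: False; B: True; P: True; N: False; G: True; Q: True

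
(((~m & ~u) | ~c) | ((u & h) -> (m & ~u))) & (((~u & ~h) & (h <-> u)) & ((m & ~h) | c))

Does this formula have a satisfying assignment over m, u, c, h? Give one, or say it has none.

m = True; u = False; c = False; h = False

  ((~m & ~u) | ~c) | ((u & h) -> (m & ~u)) = True
    (~m & ~u) | ~c = True
      ~m & ~u = False
        ~m = False
        ~u = True
      ~c = True
    (u & h) -> (m & ~u) = True
      u & h = False
      m & ~u = True
        ~u = True
  ((~u & ~h) & (h <-> u)) & ((m & ~h) | c) = True
    (~u & ~h) & (h <-> u) = True
      ~u & ~h = True
        ~u = True
        ~h = True
      h <-> u = True
    (m & ~h) | c = True
      m & ~h = True
        ~h = True
Both conjuncts True, so the formula holds.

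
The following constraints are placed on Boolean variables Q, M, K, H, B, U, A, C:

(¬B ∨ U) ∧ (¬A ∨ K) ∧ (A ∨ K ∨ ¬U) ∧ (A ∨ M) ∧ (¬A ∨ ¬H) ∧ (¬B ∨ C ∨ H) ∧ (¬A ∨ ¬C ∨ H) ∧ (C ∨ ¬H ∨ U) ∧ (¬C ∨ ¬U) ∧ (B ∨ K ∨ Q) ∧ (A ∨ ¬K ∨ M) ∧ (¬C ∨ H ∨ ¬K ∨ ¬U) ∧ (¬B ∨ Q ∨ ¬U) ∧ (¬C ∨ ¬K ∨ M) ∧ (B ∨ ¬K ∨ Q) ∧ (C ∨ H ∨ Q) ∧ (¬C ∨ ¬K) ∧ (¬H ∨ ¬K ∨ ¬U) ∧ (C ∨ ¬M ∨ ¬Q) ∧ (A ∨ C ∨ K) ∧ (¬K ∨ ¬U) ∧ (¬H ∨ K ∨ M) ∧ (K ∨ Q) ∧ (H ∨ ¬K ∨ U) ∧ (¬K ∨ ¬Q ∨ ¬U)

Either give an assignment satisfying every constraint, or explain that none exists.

Set Q = True.
Set M = True.
  then (C ∨ ¬M ∨ ¬Q) forces C = True.
  then (¬C ∨ ¬U) forces U = False.
  then (¬C ∨ ¬K) forces K = False.
  then (¬B ∨ U) forces B = False.
  then (¬A ∨ K) forces A = False.
Set H = True.
All clauses satisfied.

Q: True; M: True; K: False; H: True; B: False; U: False; A: False; C: True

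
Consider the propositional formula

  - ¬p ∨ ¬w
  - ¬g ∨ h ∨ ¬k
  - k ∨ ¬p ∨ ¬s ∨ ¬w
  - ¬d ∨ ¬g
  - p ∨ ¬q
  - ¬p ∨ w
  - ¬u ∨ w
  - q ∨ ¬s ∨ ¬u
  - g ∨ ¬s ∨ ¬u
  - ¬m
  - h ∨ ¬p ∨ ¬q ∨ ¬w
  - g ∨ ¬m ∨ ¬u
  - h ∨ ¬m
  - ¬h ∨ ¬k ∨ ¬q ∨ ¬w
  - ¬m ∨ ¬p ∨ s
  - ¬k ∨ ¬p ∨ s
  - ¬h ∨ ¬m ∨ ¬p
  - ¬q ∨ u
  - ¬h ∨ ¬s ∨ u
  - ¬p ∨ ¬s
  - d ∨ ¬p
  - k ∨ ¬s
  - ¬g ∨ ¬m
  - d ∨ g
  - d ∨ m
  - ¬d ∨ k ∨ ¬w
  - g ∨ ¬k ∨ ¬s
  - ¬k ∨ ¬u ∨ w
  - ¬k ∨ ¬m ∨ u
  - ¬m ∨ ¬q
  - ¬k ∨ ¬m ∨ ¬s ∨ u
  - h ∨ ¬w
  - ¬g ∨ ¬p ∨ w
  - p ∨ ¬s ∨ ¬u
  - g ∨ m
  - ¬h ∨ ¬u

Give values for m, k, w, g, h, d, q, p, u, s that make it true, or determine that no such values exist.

Case m = True:
  Clause (¬m) is falsified — contradiction.
Case m = False:
  (d ∨ m) forces d = True.
  (¬d ∨ ¬g) forces g = False.
  Clause (g ∨ m) is falsified — contradiction.
Both cases fail, so the formula is unsatisfiable.

UNSATISFIABLE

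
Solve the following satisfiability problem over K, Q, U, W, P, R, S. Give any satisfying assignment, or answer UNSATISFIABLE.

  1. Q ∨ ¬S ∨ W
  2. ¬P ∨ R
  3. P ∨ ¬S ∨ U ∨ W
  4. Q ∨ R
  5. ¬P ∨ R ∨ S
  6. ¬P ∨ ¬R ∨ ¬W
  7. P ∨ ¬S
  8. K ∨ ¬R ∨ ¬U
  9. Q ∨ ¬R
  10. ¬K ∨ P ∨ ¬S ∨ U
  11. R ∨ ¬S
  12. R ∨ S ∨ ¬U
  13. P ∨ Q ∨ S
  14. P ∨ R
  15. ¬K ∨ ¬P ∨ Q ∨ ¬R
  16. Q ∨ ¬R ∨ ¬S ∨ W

Set K = True.
Try Q = False:
  (Q ∨ R) forces R = True.
  clause (Q ∨ ¬R) is falsified — backtrack.
So Q = True.
Set U = True.
Set W = False.
Set P = True.
  then (¬P ∨ R) forces R = True.
Set S = True.
All clauses satisfied.

K: True, Q: True, U: True, W: False, P: True, R: True, S: True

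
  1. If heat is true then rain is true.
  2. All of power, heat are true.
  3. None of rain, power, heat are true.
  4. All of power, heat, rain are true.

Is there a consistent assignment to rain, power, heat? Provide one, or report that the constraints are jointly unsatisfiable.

No satisfying assignment exists.

Case rain = True:
  Constraint (3) is violated (rain=T) — contradiction.
Case rain = False:
  Constraint (4) is violated (rain=F) — contradiction.
Both cases fail — unsatisfiable.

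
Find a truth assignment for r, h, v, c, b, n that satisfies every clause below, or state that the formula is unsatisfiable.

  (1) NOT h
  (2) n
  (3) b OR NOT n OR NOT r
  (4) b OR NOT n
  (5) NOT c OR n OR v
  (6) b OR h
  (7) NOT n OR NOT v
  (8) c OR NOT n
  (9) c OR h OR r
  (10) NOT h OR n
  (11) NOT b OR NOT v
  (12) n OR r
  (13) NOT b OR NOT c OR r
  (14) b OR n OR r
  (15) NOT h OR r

r=T, h=F, v=F, c=T, b=T, n=T

Unit clause (NOT h) forces h = False.
Unit clause (n) forces n = True.
In (b OR NOT n) only b is left, so b = True.
In (NOT n OR NOT v) only NOT v is left, so v = False.
In (c OR NOT n) only c is left, so c = True.
In (NOT b OR NOT c OR r) only r is left, so r = True.
All clauses satisfied.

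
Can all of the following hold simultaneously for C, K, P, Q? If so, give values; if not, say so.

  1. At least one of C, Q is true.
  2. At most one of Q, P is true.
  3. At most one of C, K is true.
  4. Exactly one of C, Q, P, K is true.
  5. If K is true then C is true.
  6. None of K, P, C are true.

C=F; K=F; P=F; Q=T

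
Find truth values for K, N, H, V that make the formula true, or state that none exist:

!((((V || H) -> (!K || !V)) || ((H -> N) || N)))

K = True, N = False, H = True, V = True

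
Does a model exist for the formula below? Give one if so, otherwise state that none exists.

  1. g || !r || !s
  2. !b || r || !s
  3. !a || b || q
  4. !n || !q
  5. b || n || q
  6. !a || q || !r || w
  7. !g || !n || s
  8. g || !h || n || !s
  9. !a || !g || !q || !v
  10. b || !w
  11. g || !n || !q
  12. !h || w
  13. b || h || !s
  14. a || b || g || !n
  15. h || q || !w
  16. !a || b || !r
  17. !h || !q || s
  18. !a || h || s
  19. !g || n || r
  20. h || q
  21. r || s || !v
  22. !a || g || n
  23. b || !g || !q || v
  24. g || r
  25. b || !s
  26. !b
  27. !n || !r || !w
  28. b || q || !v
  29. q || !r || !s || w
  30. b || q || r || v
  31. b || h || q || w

Unit clause (!b) forces b = False.
In (b || !w) only !w is left, so w = False.
In (!h || w) only !h is left, so h = False.
In (b || h || !s) only !s is left, so s = False.
In (!a || h || s) only !a is left, so a = False.
In (h || q) only q is left, so q = True.
In (!n || !q) only !n is left, so n = False.
Set g = True.
  then (!g || n || r) forces r = True.
  then (b || !g || !q || v) forces v = True.
All clauses satisfied.

b: False; w: False; g: True; h: False; q: True; s: False; v: True; a: False; n: False; r: True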